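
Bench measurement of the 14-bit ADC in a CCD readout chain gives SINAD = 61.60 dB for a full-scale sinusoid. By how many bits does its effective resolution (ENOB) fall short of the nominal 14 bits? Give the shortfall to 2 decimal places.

Effective bits = (61.60 − 1.76)/6.02 = 9.9402.
Shortfall = 14 − 9.9402 = 4.0598 bits.

4.06 bits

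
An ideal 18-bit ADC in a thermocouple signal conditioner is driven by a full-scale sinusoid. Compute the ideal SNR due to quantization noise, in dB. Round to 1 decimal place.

110.1 dB

Ideal quantization SNR: 6.02 × 18 + 1.76 dB = 110.1 dB.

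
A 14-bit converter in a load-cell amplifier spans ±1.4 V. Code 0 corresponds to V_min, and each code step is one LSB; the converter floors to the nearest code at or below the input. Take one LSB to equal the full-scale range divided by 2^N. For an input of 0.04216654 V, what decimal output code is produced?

8438

Span: 1.4 V − (-1.4 V) = 2.8 V. LSB = 2.8 V / 2^14 ≈ 170.9 µV.
code = ⌊(V_in − V_min)/LSB⌋ = ⌊(V_in − V_min) × 2^14 / range⌋
     = ⌊(0.04216654 − (-1.4)) × 16384 / 2.8⌋ = ⌊1.44216654 × 16384/2.8⌋
     = ⌊8438.734⌋ = 8438.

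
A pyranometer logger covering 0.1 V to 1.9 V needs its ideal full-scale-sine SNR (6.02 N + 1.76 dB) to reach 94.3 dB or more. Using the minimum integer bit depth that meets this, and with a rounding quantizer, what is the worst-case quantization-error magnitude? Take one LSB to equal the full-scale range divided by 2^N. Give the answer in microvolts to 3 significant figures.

Span: 1.9 V − (0.1 V) = 1.8 V.
Required N = ⌈(94.3 − 1.76)/6.02⌉ = ⌈15.372⌉ = 16.
One LSB is 1.8 V / 65536 = 27.466 µV.
|e|_max = LSB/2 = 13.7 µV.

13.7 µV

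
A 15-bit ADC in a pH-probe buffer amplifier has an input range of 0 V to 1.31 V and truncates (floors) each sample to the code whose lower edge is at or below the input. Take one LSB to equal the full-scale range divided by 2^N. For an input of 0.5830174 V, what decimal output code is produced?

14583

Full-scale range = 1.31 V. LSB = 1.31 V / 2^15 ≈ 39.98 µV.
V_in − V_min = 0.5830174 − (0) = 0.5830174 V.
Divide by LSB: 0.5830174 × 32768/1.31 = 14583.4459.
Truncating gives code 14583.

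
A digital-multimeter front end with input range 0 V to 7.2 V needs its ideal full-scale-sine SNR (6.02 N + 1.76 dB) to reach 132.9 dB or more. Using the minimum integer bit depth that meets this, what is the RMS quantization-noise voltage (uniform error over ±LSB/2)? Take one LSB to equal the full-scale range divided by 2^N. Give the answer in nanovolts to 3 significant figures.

496 nV

V_FS = 7.2 V.
6.02 N + 1.76 ≥ 132.9 gives N ≥ 21.784, so the minimum integer is 22.
One LSB is 7.2 V / 4194304 = 1.7166 µV.
V_rms = LSB/√12 = 496 nV.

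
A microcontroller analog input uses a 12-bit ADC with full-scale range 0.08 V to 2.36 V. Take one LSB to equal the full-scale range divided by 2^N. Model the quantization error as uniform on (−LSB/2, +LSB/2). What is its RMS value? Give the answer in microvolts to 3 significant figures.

161 µV

The full-scale span is 2.36 − (0.08) = 2.28 V.
One LSB is 2.28 V / 4096 = 0.55664 mV.
σ_q = LSB/√12 = 0.55664 mV/3.4641 = 161 µV.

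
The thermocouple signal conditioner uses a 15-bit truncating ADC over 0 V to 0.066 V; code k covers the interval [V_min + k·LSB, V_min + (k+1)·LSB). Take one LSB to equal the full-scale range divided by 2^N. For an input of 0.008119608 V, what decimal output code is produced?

Range is 0.066 V. LSB = 0.066 V / 2^15 ≈ 2.014 µV.
(V_in − V_min) × 2^15/range = (0.008119608 − (0)) × 32768/0.066 = 4031.262.
Floor → code = 4031.

4031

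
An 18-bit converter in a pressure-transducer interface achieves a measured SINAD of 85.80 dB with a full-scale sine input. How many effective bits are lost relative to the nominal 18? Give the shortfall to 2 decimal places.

ENOB = (SINAD − 1.76)/6.02 = (85.80 − 1.76)/6.02 = 13.9601 bits.
18 − 13.9601 = 4.04 bits below nominal.

4.04 bits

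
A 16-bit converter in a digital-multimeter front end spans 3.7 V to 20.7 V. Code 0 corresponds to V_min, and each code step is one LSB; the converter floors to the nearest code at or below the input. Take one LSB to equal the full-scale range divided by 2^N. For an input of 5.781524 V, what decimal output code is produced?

Span: 20.7 V − (3.7 V) = 17 V. LSB = 17 V / 2^16 ≈ 259.4 µV.
code = ⌊(V_in − V_min)/LSB⌋ = ⌊(V_in − V_min) × 2^16 / range⌋
     = ⌊(5.781524 − (3.7)) × 65536 / 17⌋ = ⌊2.081524 × 65536/17⌋
     = ⌊8024.397⌋ = 8024.

8024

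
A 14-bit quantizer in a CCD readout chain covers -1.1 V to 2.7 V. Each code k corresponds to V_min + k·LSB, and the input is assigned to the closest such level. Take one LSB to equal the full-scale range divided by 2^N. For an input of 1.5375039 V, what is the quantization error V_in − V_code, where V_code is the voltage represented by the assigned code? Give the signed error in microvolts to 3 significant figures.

The full-scale span is 2.7 − (-1.1) = 3.8 V. LSB = 3.8 V / 2^14 ≈ 231.9 µV.
(V_in − V_min)/LSB = (1.5375039 − (-1.1)) × 16384/3.8 = 11371.8063 → nearest code k = 11372.
V_code = V_min + k × range/2^14 = -1.1 + 11372 × 3.8/16384 = 1.5375488281 V.
e = 1.5375039 − (1.5375488281) = −44.9 µV.

−44.9 µV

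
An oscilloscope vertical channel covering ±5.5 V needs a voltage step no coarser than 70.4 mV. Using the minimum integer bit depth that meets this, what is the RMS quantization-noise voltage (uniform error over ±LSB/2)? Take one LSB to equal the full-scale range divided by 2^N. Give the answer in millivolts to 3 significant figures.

Span: 5.5 V − (-5.5 V) = 11 V.
11 V / 70.4 mV = 156.2. Since 2^7 = 128 and 2^8 = 256, N = 8.
Step size = 11/256 V = 42.969 mV.
σ_q = LSB/√12 = 42.969 mV/3.4641 = 12.4 mV.

12.4 mV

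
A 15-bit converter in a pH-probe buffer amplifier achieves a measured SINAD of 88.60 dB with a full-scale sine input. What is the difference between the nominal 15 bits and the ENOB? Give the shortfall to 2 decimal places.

0.57 bits

Effective bits = (88.60 − 1.76)/6.02 = 14.4252.
15 − 14.4252 = 0.57 bits below nominal.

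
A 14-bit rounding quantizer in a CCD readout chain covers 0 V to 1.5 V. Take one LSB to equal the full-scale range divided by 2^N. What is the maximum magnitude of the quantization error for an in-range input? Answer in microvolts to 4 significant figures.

Range is 1.5 V.
Step size = 1.5/16384 V = 91.5527 µV.
Worst-case error for round-to-nearest is half an LSB: 45.78 µV.

45.78 µV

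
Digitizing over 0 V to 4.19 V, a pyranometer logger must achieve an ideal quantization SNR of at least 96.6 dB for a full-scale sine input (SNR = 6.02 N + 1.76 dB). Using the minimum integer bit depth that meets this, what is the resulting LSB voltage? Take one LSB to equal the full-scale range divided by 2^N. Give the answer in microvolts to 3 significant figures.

63.9 µV

Span = 4.19 V.
N ≥ (96.6 − 1.76)/6.02 = 15.754 → N_min = 16.
LSB = 4.19 V / 2^16 = 63.9 µV.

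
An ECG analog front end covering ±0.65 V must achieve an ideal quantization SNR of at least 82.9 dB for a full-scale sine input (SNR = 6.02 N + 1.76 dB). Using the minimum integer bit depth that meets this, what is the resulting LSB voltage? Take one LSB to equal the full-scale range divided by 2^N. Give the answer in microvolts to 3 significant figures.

Range = 0.65 − (-0.65) = 1.3 V.
Required N = ⌈(82.9 − 1.76)/6.02⌉ = ⌈13.478⌉ = 14.
One LSB is 1.3 V / 16384 = 79.3 µV.

79.3 µV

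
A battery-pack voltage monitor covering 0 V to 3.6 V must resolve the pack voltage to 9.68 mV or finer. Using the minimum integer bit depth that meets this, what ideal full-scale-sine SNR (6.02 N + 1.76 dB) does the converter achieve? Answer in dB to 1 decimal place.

Full-scale range = 3.6 V.
Levels needed ≥ 3.6/9.68 mV = 371.9. 2^9 = 512 suffices, so N_min = 9.
SNR = 6.02 × 9 + 1.76 = 55.94 dB.

55.9 dB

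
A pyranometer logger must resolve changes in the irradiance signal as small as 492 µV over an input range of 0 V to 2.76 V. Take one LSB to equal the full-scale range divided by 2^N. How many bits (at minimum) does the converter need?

V_FS = 2.76 V.
Required number of levels: 2.76/492 µV = 5609.8; smallest N with 2^N ≥ that is 13.

13 bits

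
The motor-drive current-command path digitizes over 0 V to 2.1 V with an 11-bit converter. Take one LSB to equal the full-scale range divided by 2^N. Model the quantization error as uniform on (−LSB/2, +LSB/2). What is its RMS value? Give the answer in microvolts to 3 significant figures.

296 µV

V_FS = 2.1 V.
LSB = 2.1 V / 2^11 = 1.0254 mV.
For a uniform distribution on [−LSB/2, +LSB/2], V_rms = LSB/√12 = 1.0254 mV/3.4641 = 296 µV.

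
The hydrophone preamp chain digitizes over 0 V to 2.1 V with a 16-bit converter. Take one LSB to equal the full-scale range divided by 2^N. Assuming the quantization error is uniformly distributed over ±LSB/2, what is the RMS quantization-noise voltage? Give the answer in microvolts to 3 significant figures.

9.25 µV

Full-scale range = 2.1 V.
LSB = 2.1 V ÷ 2^16 = 2.1/65536 V = 32.043 µV.
For a uniform distribution on [−LSB/2, +LSB/2], V_rms = LSB/√12 = 32.043 µV/3.4641 = 9.25 µV.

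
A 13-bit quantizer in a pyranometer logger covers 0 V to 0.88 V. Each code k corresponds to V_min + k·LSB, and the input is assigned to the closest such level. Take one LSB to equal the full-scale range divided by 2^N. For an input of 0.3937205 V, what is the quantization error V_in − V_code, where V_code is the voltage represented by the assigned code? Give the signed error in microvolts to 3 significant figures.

V_FS = 0.88 V. LSB = 0.88 V / 2^13 ≈ 107.4 µV.
Position in LSBs: (0.3937205 − (0)) × 8192/0.88 = 3665.1799; rounding gives k = 3665.
V_code = V_min + k × range/2^13 = 0 + 3665 × 0.88/8192 = 0.3937011719 V.
Error = V_in − V_code = 0.3937205 − (0.3937011719) = +19.3 µV.

+19.3 µV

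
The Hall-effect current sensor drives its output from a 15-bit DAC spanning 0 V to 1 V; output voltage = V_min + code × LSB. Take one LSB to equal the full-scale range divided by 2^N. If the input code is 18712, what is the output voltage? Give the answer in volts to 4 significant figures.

0.5710 V

Full-scale range = 1 V. LSB = 1 V / 2^15.
V_out = 0 + 18712 × (1/32768) V
      = 0 + 0.571045 = 0.571045 V.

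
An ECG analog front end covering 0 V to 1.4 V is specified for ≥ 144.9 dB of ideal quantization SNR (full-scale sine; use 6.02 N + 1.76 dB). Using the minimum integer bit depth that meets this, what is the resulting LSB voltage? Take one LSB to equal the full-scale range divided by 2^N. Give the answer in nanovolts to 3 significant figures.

Full-scale range = 1.4 V.
Required N = ⌈(144.9 − 1.76)/6.02⌉ = ⌈23.777⌉ = 24.
LSB = 1.4 V ÷ 2^24 = 1.4/16777216 V = 83.4 nV.

83.4 nV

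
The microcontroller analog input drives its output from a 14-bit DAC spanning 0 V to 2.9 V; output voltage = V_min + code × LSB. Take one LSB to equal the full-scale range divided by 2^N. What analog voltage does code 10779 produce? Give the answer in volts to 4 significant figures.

Range is 2.9 V. LSB = 2.9 V / 2^14.
Output = V_min + (10779/16384) × range = 0 + 0.657898 × 2.9 V
      = 0 V + 1.90790 V = 1.90790 V.

1.908 V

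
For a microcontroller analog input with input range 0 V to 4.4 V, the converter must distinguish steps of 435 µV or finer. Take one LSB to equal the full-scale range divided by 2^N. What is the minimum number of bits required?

V_FS = 4.4 V.
Need 2^N ≥ 4.4 V / 435 µV = 10110 → N_min = 14.

14 bits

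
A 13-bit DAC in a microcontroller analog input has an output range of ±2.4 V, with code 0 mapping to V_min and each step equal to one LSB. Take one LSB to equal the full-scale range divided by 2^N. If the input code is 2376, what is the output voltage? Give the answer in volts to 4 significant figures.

The full-scale span is 2.4 − (-2.4) = 4.8 V. LSB = 4.8 V / 2^13.
V_out = -2.4 + 2376 × (4.8/8192) V
      = -2.4 + 1.39219 = -1.00781 V.

-1.008 V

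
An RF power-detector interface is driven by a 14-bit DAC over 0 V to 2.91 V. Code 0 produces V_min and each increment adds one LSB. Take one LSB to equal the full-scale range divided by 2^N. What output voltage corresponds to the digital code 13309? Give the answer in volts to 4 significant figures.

V_FS = 2.91 V. LSB = 2.91 V / 2^14.
Output = V_min + (13309/16384) × range = 0 + 0.812317 × 2.91 V
      = 0 V + 2.36384 V = 2.36384 V.

2.364 V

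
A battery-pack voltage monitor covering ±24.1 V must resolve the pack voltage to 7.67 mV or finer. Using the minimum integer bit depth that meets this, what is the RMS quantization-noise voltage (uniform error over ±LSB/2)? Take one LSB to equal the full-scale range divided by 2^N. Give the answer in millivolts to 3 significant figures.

The full-scale span is 24.1 − (-24.1) = 48.2 V.
Levels needed ≥ 48.2/7.67 mV = 6284. 2^13 = 8192 suffices, so N_min = 13.
Step size = 48.2/8192 V = 5.8838 mV.
V_rms = LSB/√12 = 1.70 mV.

1.70 mV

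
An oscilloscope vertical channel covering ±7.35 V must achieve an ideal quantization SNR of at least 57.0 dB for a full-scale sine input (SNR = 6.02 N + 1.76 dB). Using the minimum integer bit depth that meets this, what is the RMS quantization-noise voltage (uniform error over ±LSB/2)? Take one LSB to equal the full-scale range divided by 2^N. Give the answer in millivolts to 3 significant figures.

4.14 mV

Full-scale range = 7.35 V − (-7.35 V) = 14.7 V.
N ≥ (57.0 − 1.76)/6.02 = 9.176 → N_min = 10.
One LSB is 14.7 V / 1024 = 14.355 mV.
V_rms = LSB/√12 = 4.14 mV.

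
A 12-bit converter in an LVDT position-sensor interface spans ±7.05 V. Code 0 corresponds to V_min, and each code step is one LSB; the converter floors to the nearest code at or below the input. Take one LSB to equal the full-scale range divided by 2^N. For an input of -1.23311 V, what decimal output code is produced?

1689

Span: 7.05 V − (-7.05 V) = 14.1 V. LSB = 14.1 V / 2^12 ≈ 3.442 mV.
V_in − V_min = -1.23311 − (-7.05) = 5.81689 V.
Divide by LSB: 5.81689 × 4096/14.1 = 1689.7859.
Truncating gives code 1689.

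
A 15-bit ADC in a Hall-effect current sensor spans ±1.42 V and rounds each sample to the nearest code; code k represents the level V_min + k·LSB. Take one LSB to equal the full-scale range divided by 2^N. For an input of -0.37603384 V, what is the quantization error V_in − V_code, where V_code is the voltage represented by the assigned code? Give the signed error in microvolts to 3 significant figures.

Full-scale range = 1.42 V − (-1.42 V) = 2.84 V. LSB = 2.84 V / 2^15 ≈ 86.67 µV.
(-0.37603384 − (-1.42)) / LSB = 1.04396616 × 32768/2.84 = 12045.3110. Nearest integer: k = 12045.
Reconstructed level: -1.42 + 12045 × 2.84/32768 V = -0.37606079102 V.
V_in − V_code = -0.37603384 − (-0.37606079102) = +27.0 µV.

+27.0 µV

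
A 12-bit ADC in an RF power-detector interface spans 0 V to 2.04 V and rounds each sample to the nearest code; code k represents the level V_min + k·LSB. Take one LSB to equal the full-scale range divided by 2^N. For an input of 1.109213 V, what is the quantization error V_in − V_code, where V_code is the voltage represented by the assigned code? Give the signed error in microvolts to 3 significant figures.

+62.6 µV

Range is 2.04 V. LSB = 2.04 V / 2^12 ≈ 498.0 µV.
(1.109213 − (0)) / LSB = 1.109213 × 4096/2.04 = 2227.1257. Nearest integer: k = 2227.
V_code = V_min + k × range/2^12 = 0 + 2227 × 2.04/4096 = 1.109150391 V.
V_in − V_code = 1.109213 − (1.109150391) = +62.6 µV.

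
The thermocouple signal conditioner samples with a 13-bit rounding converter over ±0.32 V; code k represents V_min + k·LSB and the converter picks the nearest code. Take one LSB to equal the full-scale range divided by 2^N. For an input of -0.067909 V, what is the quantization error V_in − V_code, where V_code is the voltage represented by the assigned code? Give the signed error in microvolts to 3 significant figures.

Full-scale range = 0.32 V − (-0.32 V) = 0.64 V. LSB = 0.64 V / 2^13 ≈ 78.13 µV.
Position in LSBs: (-0.067909 − (-0.32)) × 8192/0.64 = 3226.7648; rounding gives k = 3227.
V_code = -0.32 + (3227/8192) × 0.64 = -0.06789062500 V.
e = -0.067909 − (-0.06789062500) = −18.4 µV.

−18.4 µV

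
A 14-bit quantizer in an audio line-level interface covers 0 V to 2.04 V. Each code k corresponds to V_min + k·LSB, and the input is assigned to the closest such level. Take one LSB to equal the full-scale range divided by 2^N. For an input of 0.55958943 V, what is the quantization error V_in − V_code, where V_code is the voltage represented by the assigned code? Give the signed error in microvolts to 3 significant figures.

+33.8 µV

Range is 2.04 V. LSB = 2.04 V / 2^14 ≈ 124.5 µV.
(0.55958943 − (0)) / LSB = 0.55958943 × 16384/2.04 = 4494.2712. Nearest integer: k = 4494.
Reconstructed level: 0 + 4494 × 2.04/16384 V = 0.55955566406 V.
Error = V_in − V_code = 0.55958943 − (0.55955566406) = +33.8 µV.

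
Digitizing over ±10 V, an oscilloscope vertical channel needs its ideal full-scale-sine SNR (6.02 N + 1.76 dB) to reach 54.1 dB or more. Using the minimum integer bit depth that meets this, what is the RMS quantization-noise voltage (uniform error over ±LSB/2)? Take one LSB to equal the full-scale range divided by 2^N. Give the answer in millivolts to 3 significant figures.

Range = 10 − (-10) = 20 V.
N ≥ (54.1 − 1.76)/6.02 = 8.694 → N_min = 9.
LSB = 20 V / 2^9 = 39.063 mV.
V_rms = LSB/√12 = 11.3 mV.

11.3 mV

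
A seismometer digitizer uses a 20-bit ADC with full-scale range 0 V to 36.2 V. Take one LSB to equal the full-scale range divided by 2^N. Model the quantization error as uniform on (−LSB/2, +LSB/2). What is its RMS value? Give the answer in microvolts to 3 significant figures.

Full-scale range = 36.2 V.
LSB = 36.2 V ÷ 2^20 = 36.2/1048576 V = 34.523 µV.
V_rms = LSB/√12 = 34.523 µV / √12 = 9.97 µV.

9.97 µV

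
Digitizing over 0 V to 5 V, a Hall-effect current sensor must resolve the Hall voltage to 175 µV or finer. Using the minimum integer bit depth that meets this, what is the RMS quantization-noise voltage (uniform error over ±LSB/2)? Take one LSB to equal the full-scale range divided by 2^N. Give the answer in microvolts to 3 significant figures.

Full-scale range = 5 V.
Levels needed ≥ 5/175 µV = 28570. 2^15 = 32768 suffices, so N_min = 15.
LSB = 5 V ÷ 2^15 = 5/32768 V = 152.59 µV.
σ_q = LSB/√12 = 152.59 µV/3.4641 = 44.0 µV.

44.0 µV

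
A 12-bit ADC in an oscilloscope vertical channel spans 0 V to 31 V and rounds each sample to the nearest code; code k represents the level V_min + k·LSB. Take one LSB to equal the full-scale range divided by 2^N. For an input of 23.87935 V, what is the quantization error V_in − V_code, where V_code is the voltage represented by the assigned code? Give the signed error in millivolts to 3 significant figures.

+1.18 mV

Full-scale range = 31 V. LSB = 31 V / 2^12 ≈ 7.568 mV.
(V_in − V_min)/LSB = (23.87935 − (0)) × 4096/31 = 3155.1554 → nearest code k = 3155.
V_code = 0 + (3155/4096) × 31 = 23.87817383 V.
Error = V_in − V_code = 23.87935 − (23.87817383) = +1.18 mV.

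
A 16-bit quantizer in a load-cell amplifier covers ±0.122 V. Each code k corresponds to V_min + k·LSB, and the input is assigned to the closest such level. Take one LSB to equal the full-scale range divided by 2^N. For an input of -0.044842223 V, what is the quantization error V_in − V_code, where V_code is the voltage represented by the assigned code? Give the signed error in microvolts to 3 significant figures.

−0.670 µV

Span: 0.122 V − (-0.122 V) = 0.244 V. LSB = 0.244 V / 2^16 ≈ 3.723 µV.
(-0.044842223 − (-0.122)) / LSB = 0.077157777 × 65536/0.244 = 20723.8200. Nearest integer: k = 20724.
Reconstructed level: -0.122 + 20724 × 0.244/65536 V = -0.044841552734 V.
Error = V_in − V_code = -0.044842223 − (-0.044841552734) = −0.670 µV.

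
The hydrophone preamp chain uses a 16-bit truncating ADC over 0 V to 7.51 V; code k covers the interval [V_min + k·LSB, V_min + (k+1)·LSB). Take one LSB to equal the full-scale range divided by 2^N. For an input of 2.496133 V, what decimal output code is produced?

21782

Range is 7.51 V. LSB = 7.51 V / 2^16 ≈ 114.6 µV.
(V_in − V_min) × 2^16/range = (2.496133 − (0)) × 65536/7.51 = 21782.500.
Floor → code = 21782.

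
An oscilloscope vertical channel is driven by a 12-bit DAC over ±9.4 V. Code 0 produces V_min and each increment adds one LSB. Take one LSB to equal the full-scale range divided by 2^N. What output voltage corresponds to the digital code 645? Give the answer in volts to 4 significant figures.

Full-scale range = 9.4 V − (-9.4 V) = 18.8 V. LSB = 18.8 V / 2^12.
V_out = V_min + code × LSB = -9.4 V + 645 × 18.8 V / 4096
      = -9.4 + 2.96045 = -6.43955 V.

-6.440 V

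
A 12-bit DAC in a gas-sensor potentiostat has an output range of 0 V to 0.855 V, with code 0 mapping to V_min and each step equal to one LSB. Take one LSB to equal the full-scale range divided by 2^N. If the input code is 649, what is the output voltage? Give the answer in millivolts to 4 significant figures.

Span = 0.855 V. LSB = 0.855 V / 2^12.
V_out = 0 + 649 × (0.855/4096) V
      = 0 V + 0.135472 V = 0.135472 V.

135.5 mV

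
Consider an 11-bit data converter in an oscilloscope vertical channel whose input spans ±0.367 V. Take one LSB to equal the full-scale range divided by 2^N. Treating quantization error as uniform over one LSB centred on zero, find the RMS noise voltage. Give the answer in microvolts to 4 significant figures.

103.5 µV

Full-scale range = 0.367 V − (-0.367 V) = 0.734 V.
One LSB is 0.734 V / 2048 = 358.398 µV.
For a uniform distribution on [−LSB/2, +LSB/2], V_rms = LSB/√12 = 358.398 µV/3.4641 = 103.5 µV.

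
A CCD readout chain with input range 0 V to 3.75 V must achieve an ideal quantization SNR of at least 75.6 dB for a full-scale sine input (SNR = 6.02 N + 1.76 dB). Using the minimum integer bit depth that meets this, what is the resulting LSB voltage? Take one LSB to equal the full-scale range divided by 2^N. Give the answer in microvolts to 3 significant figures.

V_FS = 3.75 V.
6.02 N + 1.76 ≥ 75.6 gives N ≥ 12.266, so the minimum integer is 13.
Step size = 3.75/8192 V = 458 µV.

458 µV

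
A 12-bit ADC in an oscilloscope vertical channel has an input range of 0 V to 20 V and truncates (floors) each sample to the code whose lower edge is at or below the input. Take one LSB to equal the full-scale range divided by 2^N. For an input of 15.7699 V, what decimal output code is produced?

Full-scale range = 20 V. LSB = 20 V / 2^12 ≈ 4.883 mV.
V_in − V_min = 15.7699 − (0) = 15.7699 V.
Divide by LSB: 15.7699 × 4096/20 = 3229.6755.
Truncating gives code 3229.

3229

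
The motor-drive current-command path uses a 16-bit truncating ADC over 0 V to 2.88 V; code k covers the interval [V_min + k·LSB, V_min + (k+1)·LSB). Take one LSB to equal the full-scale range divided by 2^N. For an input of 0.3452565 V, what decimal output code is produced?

Span = 2.88 V. LSB = 2.88 V / 2^16 ≈ 43.95 µV.
(V_in − V_min) × 2^16/range = (0.3452565 − (0)) × 65536/2.88 = 7856.503.
Floor → code = 7856.

7856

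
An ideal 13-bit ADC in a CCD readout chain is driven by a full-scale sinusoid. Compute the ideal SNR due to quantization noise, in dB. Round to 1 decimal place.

80.0 dB

Ideal quantization SNR: 6.02 × 13 + 1.76 dB = 80.0 dB.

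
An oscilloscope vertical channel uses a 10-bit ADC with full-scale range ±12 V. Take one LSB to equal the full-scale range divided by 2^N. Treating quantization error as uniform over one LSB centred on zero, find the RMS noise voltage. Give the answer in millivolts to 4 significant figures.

Range = 12 − (-12) = 24 V.
Step size = 24/1024 V = 23.4375 mV.
V_rms = LSB/√12 = 23.4375 mV / √12 = 6.766 mV.

6.766 mV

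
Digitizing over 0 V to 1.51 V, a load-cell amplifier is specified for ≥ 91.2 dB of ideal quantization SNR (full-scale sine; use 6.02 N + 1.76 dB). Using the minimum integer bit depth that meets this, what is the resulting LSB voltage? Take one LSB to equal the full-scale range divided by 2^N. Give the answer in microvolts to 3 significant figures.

Full-scale range = 1.51 V.
Solving 6.02 N ≥ 91.2 − 1.76: N ≥ 14.857. Round up → N = 15.
Step size = 1.51/32768 V = 46.1 µV.

46.1 µV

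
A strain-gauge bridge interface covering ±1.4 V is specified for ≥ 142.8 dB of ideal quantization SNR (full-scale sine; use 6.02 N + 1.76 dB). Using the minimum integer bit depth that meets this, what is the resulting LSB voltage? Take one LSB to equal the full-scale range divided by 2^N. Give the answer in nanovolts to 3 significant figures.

Full-scale range = 1.4 V − (-1.4 V) = 2.8 V.
6.02 N + 1.76 ≥ 142.8 gives N ≥ 23.429, so the minimum integer is 24.
LSB = 2.8 V / 2^24 = 167 nV.

167 nV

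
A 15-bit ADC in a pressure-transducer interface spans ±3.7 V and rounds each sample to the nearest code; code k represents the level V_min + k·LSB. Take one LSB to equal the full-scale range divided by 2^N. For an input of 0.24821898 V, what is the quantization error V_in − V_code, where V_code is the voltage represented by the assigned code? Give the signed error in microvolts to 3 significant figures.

Span: 3.7 V − (-3.7 V) = 7.4 V. LSB = 7.4 V / 2^15 ≈ 225.8 µV.
Position in LSBs: (0.24821898 − (-3.7)) × 32768/7.4 = 17483.1405; rounding gives k = 17483.
Reconstructed level: -3.7 + 17483 × 7.4/32768 V = 0.24818725586 V.
e = 0.24821898 − (0.24818725586) = +31.7 µV.

+31.7 µV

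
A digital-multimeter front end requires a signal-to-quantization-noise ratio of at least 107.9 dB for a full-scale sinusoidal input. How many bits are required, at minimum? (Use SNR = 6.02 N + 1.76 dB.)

6.02 N + 1.76 ≥ 107.9 gives N ≥ 17.631, so the minimum integer is 18.

18 bits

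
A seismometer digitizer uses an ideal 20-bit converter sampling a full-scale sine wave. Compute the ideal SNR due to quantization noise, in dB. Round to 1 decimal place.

For an ideal N-bit converter with full-scale sine input, SNR = 6.02 N + 1.76 dB. SNR = 6.02 × 20 + 1.76 = 120.40 + 1.76 = 122.16 dB.

122.2 dB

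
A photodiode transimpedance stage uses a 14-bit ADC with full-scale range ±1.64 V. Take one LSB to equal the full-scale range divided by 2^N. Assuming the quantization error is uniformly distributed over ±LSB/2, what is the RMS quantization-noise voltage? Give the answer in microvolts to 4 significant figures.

57.79 µV

Full-scale range = 1.64 V − (-1.64 V) = 3.28 V.
LSB = 3.28 V / 2^14 = 200.195 µV.
For a uniform distribution on [−LSB/2, +LSB/2], V_rms = LSB/√12 = 200.195 µV/3.4641 = 57.79 µV.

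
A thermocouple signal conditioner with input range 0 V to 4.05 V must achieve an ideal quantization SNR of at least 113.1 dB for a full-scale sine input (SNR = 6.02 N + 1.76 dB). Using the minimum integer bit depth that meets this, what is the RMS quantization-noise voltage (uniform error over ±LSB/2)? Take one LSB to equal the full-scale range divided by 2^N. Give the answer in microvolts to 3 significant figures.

2.23 µV

Range is 4.05 V.
6.02 N + 1.76 ≥ 113.1 gives N ≥ 18.495, so the minimum integer is 19.
LSB = 4.05 V ÷ 2^19 = 4.05/524288 V = 7.7248 µV.
RMS noise = LSB/√12 = 2.23 µV.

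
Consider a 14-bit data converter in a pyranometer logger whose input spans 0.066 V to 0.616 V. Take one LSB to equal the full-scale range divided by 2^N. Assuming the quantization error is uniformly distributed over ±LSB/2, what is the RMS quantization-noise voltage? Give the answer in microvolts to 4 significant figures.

9.691 µV

Full-scale range = 0.616 V − (0.066 V) = 0.55 V.
One LSB is 0.55 V / 16384 = 33.5693 µV.
For a uniform distribution on [−LSB/2, +LSB/2], V_rms = LSB/√12 = 33.5693 µV/3.4641 = 9.691 µV.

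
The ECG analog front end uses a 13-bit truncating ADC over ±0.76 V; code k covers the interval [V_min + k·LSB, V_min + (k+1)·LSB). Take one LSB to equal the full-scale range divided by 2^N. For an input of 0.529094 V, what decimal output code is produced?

Full-scale range = 0.76 V − (-0.76 V) = 1.52 V. LSB = 1.52 V / 2^13 ≈ 185.5 µV.
V_in − V_min = 0.529094 − (-0.76) = 1.289094 V.
Divide by LSB: 1.289094 × 8192/1.52 = 6947.5382.
Truncating gives code 6947.

6947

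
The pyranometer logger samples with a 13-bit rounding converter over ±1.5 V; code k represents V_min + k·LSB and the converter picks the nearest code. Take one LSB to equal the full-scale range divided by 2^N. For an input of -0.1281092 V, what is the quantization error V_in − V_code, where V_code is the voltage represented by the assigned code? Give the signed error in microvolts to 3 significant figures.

+64.6 µV

Range = 1.5 − (-1.5) = 3 V. LSB = 3 V / 2^13 ≈ 366.2 µV.
(-0.1281092 − (-1.5)) / LSB = 1.3718908 × 8192/3 = 3746.1765. Nearest integer: k = 3746.
V_code = V_min + k × range/2^13 = -1.5 + 3746 × 3/8192 = -0.1281738281 V.
Error = V_in − V_code = -0.1281092 − (-0.1281738281) = +64.6 µV.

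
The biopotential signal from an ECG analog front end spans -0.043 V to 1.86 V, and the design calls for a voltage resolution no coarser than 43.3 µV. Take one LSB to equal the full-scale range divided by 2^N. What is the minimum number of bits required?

Full-scale range = 1.86 V − (-0.043 V) = 1.903 V.
Need 2^N ≥ 1.903 V / 43.3 µV = 43950 → N_min = 16.

16 bits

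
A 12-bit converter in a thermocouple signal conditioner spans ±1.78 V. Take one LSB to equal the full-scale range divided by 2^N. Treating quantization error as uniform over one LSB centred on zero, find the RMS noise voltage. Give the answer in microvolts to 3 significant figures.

The full-scale span is 1.78 − (-1.78) = 3.56 V.
One LSB is 3.56 V / 4096 = 0.86914 mV.
RMS of a uniform error over width LSB is LSB/√12 = 251 µV.

251 µV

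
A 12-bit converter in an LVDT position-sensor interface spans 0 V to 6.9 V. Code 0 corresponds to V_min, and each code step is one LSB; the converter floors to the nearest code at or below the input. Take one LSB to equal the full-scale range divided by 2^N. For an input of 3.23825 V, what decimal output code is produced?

1922

Span = 6.9 V. LSB = 6.9 V / 2^12 ≈ 1.685 mV.
code = ⌊(V_in − V_min)/LSB⌋ = ⌊(V_in − V_min) × 2^12 / range⌋
     = ⌊(3.23825 − (0)) × 4096 / 6.9⌋ = ⌊3.23825 × 4096/6.9⌋
     = ⌊1922.300⌋ = 1922.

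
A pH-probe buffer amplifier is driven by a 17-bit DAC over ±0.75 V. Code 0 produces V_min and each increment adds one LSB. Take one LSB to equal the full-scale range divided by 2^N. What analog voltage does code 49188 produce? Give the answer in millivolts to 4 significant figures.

-187.1 mV

Full-scale range = 0.75 V − (-0.75 V) = 1.5 V. LSB = 1.5 V / 2^17.
V_out = V_min + code × LSB = -0.75 V + 49188 × 1.5 V / 131072
      = -0.75 V + 0.562912 V = -0.187088 V.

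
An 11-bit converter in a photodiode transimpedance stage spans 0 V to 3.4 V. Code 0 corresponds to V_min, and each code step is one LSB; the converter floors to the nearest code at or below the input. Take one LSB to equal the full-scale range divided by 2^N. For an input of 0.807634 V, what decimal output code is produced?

Range is 3.4 V. LSB = 3.4 V / 2^11 ≈ 1.660 mV.
(V_in − V_min) × 2^11/range = (0.807634 − (0)) × 2048/3.4 = 486.481.
Floor → code = 486.

486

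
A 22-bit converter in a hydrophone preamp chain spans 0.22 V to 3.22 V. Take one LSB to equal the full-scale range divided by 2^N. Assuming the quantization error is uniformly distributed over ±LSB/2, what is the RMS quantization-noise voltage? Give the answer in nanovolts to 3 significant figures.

206 nV

The full-scale span is 3.22 − (0.22) = 3 V.
LSB = 3 V / 2^22 = 0.71526 µV.
For a uniform distribution on [−LSB/2, +LSB/2], V_rms = LSB/√12 = 0.71526 µV/3.4641 = 206 nV.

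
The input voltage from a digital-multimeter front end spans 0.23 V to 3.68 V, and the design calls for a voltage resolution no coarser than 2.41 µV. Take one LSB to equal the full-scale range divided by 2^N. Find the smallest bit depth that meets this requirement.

21 bits

The full-scale span is 3.68 − (0.23) = 3.45 V.
Need 2^N ≥ 3.45 V / 2.41 µV = 1.432e6 → N_min = 21.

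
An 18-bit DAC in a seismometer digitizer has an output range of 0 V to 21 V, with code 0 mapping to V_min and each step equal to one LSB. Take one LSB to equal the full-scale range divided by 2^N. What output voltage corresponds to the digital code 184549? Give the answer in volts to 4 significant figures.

14.78 V

V_FS = 21 V. LSB = 21 V / 2^18.
Output = V_min + (184549/262144) × range = 0 + 0.703999 × 21 V
      = 0 + 14.7840 = 14.7840 V.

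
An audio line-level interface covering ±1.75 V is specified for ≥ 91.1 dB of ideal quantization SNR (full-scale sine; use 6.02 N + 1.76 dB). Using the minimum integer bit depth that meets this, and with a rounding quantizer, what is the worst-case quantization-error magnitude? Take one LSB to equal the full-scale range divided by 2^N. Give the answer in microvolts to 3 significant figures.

Range = 1.75 − (-1.75) = 3.5 V.
N ≥ (91.1 − 1.76)/6.02 = 14.841 → N_min = 15.
Step size = 3.5/32768 V = 106.81 µV.
|e|_max = LSB/2 = 53.4 µV.

53.4 µV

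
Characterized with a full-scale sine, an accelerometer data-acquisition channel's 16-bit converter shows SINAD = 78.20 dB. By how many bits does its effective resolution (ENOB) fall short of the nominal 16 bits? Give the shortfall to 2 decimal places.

Effective bits = (78.20 − 1.76)/6.02 = 12.6977.
16 − 12.6977 = 3.30 bits below nominal.

3.30 bits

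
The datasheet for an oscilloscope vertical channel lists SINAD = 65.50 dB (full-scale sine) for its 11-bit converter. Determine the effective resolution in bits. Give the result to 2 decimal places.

ENOB = (SINAD − 1.76) / 6.02 = (65.50 − 1.76) / 6.02 = 63.74 / 6.02 = 10.5880.

10.59 bits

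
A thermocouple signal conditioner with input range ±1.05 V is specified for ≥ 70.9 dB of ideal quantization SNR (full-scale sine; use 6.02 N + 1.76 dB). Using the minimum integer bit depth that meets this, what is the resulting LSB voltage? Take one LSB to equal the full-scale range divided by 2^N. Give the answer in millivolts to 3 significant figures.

0.513 mV

Full-scale range = 1.05 V − (-1.05 V) = 2.1 V.
6.02 N + 1.76 ≥ 70.9 gives N ≥ 11.485, so the minimum integer is 12.
Step size = 2.1/4096 V = 0.513 mV.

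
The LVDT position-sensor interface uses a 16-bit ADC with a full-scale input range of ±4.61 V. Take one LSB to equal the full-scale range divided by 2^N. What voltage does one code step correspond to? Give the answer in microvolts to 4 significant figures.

The full-scale span is 4.61 − (-4.61) = 9.22 V.
Number of codes = 2^16 = 65536.
One LSB is 9.22 V / 65536 = 140.7 µV.

140.7 µV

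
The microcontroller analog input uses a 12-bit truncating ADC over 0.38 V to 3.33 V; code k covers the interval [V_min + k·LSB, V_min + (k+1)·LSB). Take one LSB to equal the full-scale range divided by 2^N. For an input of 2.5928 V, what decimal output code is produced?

3072

Full-scale range = 3.33 V − (0.38 V) = 2.95 V. LSB = 2.95 V / 2^12 ≈ 0.7202 mV.
code = ⌊(V_in − V_min)/LSB⌋ = ⌊(V_in − V_min) × 2^12 / range⌋
     = ⌊(2.5928 − (0.38)) × 4096 / 2.95⌋ = ⌊2.2128 × 4096/2.95⌋
     = ⌊3072.417⌋ = 3072.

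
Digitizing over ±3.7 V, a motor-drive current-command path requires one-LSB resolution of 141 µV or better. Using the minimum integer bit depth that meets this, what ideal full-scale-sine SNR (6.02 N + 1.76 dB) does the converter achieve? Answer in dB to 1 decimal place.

98.1 dB

The full-scale span is 3.7 − (-3.7) = 7.4 V.
Need 2^N ≥ 7.4 V / 141 µV = 52480 → N_min = 16.
SNR = 6.02 × 16 + 1.76 = 98.08 dB.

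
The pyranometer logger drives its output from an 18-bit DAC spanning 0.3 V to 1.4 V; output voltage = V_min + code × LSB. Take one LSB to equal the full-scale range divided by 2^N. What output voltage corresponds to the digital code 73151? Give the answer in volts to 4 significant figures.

Span: 1.4 V − (0.3 V) = 1.1 V. LSB = 1.1 V / 2^18.
V_out = V_min + code × LSB = 0.3 V + 73151 × 1.1 V / 262144
      = 0.3 V + 0.306954 V = 0.606954 V.

0.6070 V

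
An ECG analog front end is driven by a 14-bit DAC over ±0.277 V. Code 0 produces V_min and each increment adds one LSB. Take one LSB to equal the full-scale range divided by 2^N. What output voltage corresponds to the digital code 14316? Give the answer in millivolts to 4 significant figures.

The full-scale span is 0.277 − (-0.277) = 0.554 V. LSB = 0.554 V / 2^14.
V_out = -0.277 + 14316 × (0.554/16384) V
      = -0.277 V + 0.484074 V = 0.207074 V.

207.1 mV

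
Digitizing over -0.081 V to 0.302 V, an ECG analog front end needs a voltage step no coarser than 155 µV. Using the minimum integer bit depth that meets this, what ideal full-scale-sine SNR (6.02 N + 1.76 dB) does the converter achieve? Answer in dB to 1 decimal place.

Full-scale range = 0.302 V − (-0.081 V) = 0.383 V.
Levels needed ≥ 0.383/155 µV = 2471. 2^12 = 4096 suffices, so N_min = 12.
6.02(12) + 1.76 = 74.00 dB.

74.0 dB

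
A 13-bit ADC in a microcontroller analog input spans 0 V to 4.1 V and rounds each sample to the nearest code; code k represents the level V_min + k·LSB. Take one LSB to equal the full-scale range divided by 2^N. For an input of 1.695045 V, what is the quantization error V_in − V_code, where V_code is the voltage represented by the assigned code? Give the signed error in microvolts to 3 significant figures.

−109 µV

V_FS = 4.1 V. LSB = 4.1 V / 2^13 ≈ 0.5005 mV.
(V_in − V_min)/LSB = (1.695045 − (0)) × 8192/4.1 = 3386.7826 → nearest code k = 3387.
V_code = 0 + (3387/8192) × 4.1 = 1.695153809 V.
e = 1.695045 − (1.695153809) = −109 µV.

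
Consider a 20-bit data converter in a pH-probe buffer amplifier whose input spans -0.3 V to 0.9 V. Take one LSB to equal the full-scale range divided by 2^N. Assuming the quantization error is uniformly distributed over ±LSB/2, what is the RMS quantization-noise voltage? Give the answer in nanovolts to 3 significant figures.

Full-scale range = 0.9 V − (-0.3 V) = 1.2 V.
LSB = 1.2 V / 2^20 = 1.1444 µV.
V_rms = LSB/√12 = 1.1444 µV / √12 = 330 nV.

330 nV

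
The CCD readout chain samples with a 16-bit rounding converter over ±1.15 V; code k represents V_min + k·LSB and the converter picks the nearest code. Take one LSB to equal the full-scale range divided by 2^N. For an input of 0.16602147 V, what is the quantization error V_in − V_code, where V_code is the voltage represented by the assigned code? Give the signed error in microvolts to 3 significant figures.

−14.0 µV

Range = 1.15 − (-1.15) = 2.3 V. LSB = 2.3 V / 2^16 ≈ 35.10 µV.
(0.16602147 − (-1.15)) / LSB = 1.31602147 × 65536/2.3 = 37498.6013. Nearest integer: k = 37499.
V_code = -1.15 + (37499/65536) × 2.3 = 0.16603546143 V.
e = 0.16602147 − (0.16603546143) = −14.0 µV.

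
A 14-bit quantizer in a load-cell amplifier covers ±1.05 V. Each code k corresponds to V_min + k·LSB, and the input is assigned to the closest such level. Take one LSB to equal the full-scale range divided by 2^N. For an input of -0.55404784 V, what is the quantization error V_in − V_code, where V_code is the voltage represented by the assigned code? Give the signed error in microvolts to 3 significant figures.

+47.6 µV

Span: 1.05 V − (-1.05 V) = 2.1 V. LSB = 2.1 V / 2^14 ≈ 128.2 µV.
(-0.55404784 − (-1.05)) / LSB = 0.49595216 × 16384/2.1 = 3869.3715. Nearest integer: k = 3869.
Reconstructed level: -1.05 + 3869 × 2.1/16384 V = -0.55409545898 V.
V_in − V_code = -0.55404784 − (-0.55409545898) = +47.6 µV.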